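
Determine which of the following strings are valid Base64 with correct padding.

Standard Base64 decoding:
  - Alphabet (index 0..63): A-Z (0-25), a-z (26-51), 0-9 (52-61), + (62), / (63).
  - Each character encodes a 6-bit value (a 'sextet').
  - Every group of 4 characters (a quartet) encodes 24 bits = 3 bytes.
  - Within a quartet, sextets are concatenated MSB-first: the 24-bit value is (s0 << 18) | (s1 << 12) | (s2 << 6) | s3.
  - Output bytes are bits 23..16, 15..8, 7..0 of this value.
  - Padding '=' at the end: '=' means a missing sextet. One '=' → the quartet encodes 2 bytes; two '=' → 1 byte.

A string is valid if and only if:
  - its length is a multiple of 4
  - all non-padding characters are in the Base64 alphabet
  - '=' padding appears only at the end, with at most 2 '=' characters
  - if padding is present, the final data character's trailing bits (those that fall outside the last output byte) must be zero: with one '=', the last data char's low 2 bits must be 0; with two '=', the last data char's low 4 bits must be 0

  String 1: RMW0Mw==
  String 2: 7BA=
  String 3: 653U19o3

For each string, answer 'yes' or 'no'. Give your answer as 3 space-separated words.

Answer: yes yes yes

Derivation:
String 1: 'RMW0Mw==' → valid
String 2: '7BA=' → valid
String 3: '653U19o3' → valid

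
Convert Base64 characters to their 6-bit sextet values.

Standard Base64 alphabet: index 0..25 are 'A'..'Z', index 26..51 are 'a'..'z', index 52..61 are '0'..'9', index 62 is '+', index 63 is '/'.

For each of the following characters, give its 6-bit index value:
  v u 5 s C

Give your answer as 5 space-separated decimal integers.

Answer: 47 46 57 44 2

Derivation:
'v': a..z range, 26 + ord('v') − ord('a') = 47
'u': a..z range, 26 + ord('u') − ord('a') = 46
'5': 0..9 range, 52 + ord('5') − ord('0') = 57
's': a..z range, 26 + ord('s') − ord('a') = 44
'C': A..Z range, ord('C') − ord('A') = 2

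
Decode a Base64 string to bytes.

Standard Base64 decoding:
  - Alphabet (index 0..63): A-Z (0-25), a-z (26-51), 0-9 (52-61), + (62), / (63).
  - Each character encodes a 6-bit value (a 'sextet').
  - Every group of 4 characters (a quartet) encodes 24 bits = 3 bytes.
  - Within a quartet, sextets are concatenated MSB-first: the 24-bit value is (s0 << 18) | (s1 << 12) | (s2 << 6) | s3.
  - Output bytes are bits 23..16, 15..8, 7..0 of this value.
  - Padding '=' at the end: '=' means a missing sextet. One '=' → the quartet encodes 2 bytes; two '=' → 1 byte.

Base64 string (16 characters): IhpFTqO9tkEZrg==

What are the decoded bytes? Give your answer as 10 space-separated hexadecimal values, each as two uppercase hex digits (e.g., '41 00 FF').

Answer: 22 1A 45 4E A3 BD B6 41 19 AE

Derivation:
After char 0 ('I'=8): chars_in_quartet=1 acc=0x8 bytes_emitted=0
After char 1 ('h'=33): chars_in_quartet=2 acc=0x221 bytes_emitted=0
After char 2 ('p'=41): chars_in_quartet=3 acc=0x8869 bytes_emitted=0
After char 3 ('F'=5): chars_in_quartet=4 acc=0x221A45 -> emit 22 1A 45, reset; bytes_emitted=3
After char 4 ('T'=19): chars_in_quartet=1 acc=0x13 bytes_emitted=3
After char 5 ('q'=42): chars_in_quartet=2 acc=0x4EA bytes_emitted=3
After char 6 ('O'=14): chars_in_quartet=3 acc=0x13A8E bytes_emitted=3
After char 7 ('9'=61): chars_in_quartet=4 acc=0x4EA3BD -> emit 4E A3 BD, reset; bytes_emitted=6
After char 8 ('t'=45): chars_in_quartet=1 acc=0x2D bytes_emitted=6
After char 9 ('k'=36): chars_in_quartet=2 acc=0xB64 bytes_emitted=6
After char 10 ('E'=4): chars_in_quartet=3 acc=0x2D904 bytes_emitted=6
After char 11 ('Z'=25): chars_in_quartet=4 acc=0xB64119 -> emit B6 41 19, reset; bytes_emitted=9
After char 12 ('r'=43): chars_in_quartet=1 acc=0x2B bytes_emitted=9
After char 13 ('g'=32): chars_in_quartet=2 acc=0xAE0 bytes_emitted=9
Padding '==': partial quartet acc=0xAE0 -> emit AE; bytes_emitted=10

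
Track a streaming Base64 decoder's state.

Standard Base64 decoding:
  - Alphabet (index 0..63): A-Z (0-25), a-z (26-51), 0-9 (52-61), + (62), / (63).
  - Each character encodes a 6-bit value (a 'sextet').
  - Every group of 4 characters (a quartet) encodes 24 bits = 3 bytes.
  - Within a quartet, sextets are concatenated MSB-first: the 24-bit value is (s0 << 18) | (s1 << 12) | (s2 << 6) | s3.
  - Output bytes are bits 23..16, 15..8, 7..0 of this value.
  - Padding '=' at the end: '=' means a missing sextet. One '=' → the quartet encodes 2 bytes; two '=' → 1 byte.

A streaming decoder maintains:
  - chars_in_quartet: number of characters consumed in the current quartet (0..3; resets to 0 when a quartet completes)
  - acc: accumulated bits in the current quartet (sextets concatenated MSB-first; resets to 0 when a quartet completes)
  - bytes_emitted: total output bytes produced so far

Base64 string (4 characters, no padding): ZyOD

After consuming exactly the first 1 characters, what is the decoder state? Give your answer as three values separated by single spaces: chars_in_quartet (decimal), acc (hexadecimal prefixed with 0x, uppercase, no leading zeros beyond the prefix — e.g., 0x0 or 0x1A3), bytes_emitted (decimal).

Answer: 1 0x19 0

Derivation:
After char 0 ('Z'=25): chars_in_quartet=1 acc=0x19 bytes_emitted=0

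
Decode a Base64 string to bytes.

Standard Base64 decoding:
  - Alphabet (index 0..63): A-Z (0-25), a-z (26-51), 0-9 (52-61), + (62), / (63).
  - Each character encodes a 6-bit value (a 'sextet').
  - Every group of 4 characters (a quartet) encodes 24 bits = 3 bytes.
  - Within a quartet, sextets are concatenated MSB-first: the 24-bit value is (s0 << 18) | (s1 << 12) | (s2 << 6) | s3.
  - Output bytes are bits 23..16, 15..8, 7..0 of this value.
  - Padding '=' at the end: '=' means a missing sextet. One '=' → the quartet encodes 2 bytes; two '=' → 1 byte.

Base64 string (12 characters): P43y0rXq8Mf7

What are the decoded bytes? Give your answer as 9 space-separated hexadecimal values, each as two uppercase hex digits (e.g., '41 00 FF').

Answer: 3F 8D F2 D2 B5 EA F0 C7 FB

Derivation:
After char 0 ('P'=15): chars_in_quartet=1 acc=0xF bytes_emitted=0
After char 1 ('4'=56): chars_in_quartet=2 acc=0x3F8 bytes_emitted=0
After char 2 ('3'=55): chars_in_quartet=3 acc=0xFE37 bytes_emitted=0
After char 3 ('y'=50): chars_in_quartet=4 acc=0x3F8DF2 -> emit 3F 8D F2, reset; bytes_emitted=3
After char 4 ('0'=52): chars_in_quartet=1 acc=0x34 bytes_emitted=3
After char 5 ('r'=43): chars_in_quartet=2 acc=0xD2B bytes_emitted=3
After char 6 ('X'=23): chars_in_quartet=3 acc=0x34AD7 bytes_emitted=3
After char 7 ('q'=42): chars_in_quartet=4 acc=0xD2B5EA -> emit D2 B5 EA, reset; bytes_emitted=6
After char 8 ('8'=60): chars_in_quartet=1 acc=0x3C bytes_emitted=6
After char 9 ('M'=12): chars_in_quartet=2 acc=0xF0C bytes_emitted=6
After char 10 ('f'=31): chars_in_quartet=3 acc=0x3C31F bytes_emitted=6
After char 11 ('7'=59): chars_in_quartet=4 acc=0xF0C7FB -> emit F0 C7 FB, reset; bytes_emitted=9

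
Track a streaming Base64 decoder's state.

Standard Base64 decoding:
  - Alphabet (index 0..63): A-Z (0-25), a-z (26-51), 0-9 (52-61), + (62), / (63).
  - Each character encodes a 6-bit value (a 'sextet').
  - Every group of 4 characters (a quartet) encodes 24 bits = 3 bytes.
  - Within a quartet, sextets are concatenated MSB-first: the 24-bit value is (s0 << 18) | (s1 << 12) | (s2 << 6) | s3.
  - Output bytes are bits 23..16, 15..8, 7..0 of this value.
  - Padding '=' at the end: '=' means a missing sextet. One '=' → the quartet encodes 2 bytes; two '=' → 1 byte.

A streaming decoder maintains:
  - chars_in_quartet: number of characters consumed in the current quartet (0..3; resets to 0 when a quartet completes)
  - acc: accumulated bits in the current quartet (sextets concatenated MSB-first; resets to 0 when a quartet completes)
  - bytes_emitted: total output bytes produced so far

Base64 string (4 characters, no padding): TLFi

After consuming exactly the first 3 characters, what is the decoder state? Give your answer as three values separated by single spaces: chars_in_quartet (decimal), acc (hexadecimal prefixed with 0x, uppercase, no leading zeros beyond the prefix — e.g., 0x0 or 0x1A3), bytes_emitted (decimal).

After char 0 ('T'=19): chars_in_quartet=1 acc=0x13 bytes_emitted=0
After char 1 ('L'=11): chars_in_quartet=2 acc=0x4CB bytes_emitted=0
After char 2 ('F'=5): chars_in_quartet=3 acc=0x132C5 bytes_emitted=0

Answer: 3 0x132C5 0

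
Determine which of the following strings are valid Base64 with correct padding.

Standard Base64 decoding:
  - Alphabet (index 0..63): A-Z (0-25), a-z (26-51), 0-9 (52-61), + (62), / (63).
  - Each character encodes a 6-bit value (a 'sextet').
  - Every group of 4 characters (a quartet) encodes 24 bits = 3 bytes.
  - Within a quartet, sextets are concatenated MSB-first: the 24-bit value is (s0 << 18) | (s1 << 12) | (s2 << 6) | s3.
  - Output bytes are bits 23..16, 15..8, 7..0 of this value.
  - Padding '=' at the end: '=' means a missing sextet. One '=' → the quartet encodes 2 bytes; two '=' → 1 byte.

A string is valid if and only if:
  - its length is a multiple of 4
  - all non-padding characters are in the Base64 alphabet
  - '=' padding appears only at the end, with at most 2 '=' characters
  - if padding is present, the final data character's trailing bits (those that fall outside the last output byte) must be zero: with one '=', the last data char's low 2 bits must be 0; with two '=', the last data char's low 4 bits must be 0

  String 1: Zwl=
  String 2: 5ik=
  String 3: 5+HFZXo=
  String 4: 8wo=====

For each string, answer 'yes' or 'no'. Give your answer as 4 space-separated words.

Answer: no yes yes no

Derivation:
String 1: 'Zwl=' → invalid (bad trailing bits)
String 2: '5ik=' → valid
String 3: '5+HFZXo=' → valid
String 4: '8wo=====' → invalid (5 pad chars (max 2))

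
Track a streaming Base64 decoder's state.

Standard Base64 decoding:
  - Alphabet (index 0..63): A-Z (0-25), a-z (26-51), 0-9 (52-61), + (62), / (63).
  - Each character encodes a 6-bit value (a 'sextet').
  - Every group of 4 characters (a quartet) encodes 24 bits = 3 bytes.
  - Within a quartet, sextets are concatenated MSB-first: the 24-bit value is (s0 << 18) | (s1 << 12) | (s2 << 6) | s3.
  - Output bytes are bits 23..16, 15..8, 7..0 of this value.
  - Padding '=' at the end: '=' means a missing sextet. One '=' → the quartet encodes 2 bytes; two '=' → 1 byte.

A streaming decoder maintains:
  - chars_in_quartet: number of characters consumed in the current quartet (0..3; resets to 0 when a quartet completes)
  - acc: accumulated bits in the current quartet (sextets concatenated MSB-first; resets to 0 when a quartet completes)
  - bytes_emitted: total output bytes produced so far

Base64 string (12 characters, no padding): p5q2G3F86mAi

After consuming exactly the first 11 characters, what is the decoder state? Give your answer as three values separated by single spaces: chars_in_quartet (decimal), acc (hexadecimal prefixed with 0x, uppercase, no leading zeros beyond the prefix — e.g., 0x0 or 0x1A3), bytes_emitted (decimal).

After char 0 ('p'=41): chars_in_quartet=1 acc=0x29 bytes_emitted=0
After char 1 ('5'=57): chars_in_quartet=2 acc=0xA79 bytes_emitted=0
After char 2 ('q'=42): chars_in_quartet=3 acc=0x29E6A bytes_emitted=0
After char 3 ('2'=54): chars_in_quartet=4 acc=0xA79AB6 -> emit A7 9A B6, reset; bytes_emitted=3
After char 4 ('G'=6): chars_in_quartet=1 acc=0x6 bytes_emitted=3
After char 5 ('3'=55): chars_in_quartet=2 acc=0x1B7 bytes_emitted=3
After char 6 ('F'=5): chars_in_quartet=3 acc=0x6DC5 bytes_emitted=3
After char 7 ('8'=60): chars_in_quartet=4 acc=0x1B717C -> emit 1B 71 7C, reset; bytes_emitted=6
After char 8 ('6'=58): chars_in_quartet=1 acc=0x3A bytes_emitted=6
After char 9 ('m'=38): chars_in_quartet=2 acc=0xEA6 bytes_emitted=6
After char 10 ('A'=0): chars_in_quartet=3 acc=0x3A980 bytes_emitted=6

Answer: 3 0x3A980 6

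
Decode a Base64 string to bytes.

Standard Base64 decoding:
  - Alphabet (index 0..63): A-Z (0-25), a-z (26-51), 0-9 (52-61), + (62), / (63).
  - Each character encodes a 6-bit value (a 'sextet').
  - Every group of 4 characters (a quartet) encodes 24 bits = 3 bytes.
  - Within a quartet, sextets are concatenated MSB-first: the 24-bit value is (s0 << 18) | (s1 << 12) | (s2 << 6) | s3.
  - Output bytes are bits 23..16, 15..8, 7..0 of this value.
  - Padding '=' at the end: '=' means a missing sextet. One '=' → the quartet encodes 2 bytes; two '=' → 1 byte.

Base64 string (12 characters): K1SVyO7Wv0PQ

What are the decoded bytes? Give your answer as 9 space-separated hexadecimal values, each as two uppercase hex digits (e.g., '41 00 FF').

Answer: 2B 54 95 C8 EE D6 BF 43 D0

Derivation:
After char 0 ('K'=10): chars_in_quartet=1 acc=0xA bytes_emitted=0
After char 1 ('1'=53): chars_in_quartet=2 acc=0x2B5 bytes_emitted=0
After char 2 ('S'=18): chars_in_quartet=3 acc=0xAD52 bytes_emitted=0
After char 3 ('V'=21): chars_in_quartet=4 acc=0x2B5495 -> emit 2B 54 95, reset; bytes_emitted=3
After char 4 ('y'=50): chars_in_quartet=1 acc=0x32 bytes_emitted=3
After char 5 ('O'=14): chars_in_quartet=2 acc=0xC8E bytes_emitted=3
After char 6 ('7'=59): chars_in_quartet=3 acc=0x323BB bytes_emitted=3
After char 7 ('W'=22): chars_in_quartet=4 acc=0xC8EED6 -> emit C8 EE D6, reset; bytes_emitted=6
After char 8 ('v'=47): chars_in_quartet=1 acc=0x2F bytes_emitted=6
After char 9 ('0'=52): chars_in_quartet=2 acc=0xBF4 bytes_emitted=6
After char 10 ('P'=15): chars_in_quartet=3 acc=0x2FD0F bytes_emitted=6
After char 11 ('Q'=16): chars_in_quartet=4 acc=0xBF43D0 -> emit BF 43 D0, reset; bytes_emitted=9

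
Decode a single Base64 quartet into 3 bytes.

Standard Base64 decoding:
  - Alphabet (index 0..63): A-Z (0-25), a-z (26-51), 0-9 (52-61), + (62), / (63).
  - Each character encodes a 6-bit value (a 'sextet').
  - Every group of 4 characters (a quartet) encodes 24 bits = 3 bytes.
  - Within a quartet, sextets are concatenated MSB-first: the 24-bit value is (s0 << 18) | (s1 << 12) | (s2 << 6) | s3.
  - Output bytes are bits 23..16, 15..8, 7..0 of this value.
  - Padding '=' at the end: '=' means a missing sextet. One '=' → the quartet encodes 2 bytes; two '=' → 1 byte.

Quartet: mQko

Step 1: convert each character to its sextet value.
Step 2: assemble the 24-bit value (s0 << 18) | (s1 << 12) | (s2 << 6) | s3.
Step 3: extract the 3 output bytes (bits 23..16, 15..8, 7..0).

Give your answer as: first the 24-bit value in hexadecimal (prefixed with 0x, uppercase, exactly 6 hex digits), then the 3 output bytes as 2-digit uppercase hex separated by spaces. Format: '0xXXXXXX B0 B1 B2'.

Sextets: m=38, Q=16, k=36, o=40
24-bit: (38<<18) | (16<<12) | (36<<6) | 40
      = 0x980000 | 0x010000 | 0x000900 | 0x000028
      = 0x990928
Bytes: (v>>16)&0xFF=99, (v>>8)&0xFF=09, v&0xFF=28

Answer: 0x990928 99 09 28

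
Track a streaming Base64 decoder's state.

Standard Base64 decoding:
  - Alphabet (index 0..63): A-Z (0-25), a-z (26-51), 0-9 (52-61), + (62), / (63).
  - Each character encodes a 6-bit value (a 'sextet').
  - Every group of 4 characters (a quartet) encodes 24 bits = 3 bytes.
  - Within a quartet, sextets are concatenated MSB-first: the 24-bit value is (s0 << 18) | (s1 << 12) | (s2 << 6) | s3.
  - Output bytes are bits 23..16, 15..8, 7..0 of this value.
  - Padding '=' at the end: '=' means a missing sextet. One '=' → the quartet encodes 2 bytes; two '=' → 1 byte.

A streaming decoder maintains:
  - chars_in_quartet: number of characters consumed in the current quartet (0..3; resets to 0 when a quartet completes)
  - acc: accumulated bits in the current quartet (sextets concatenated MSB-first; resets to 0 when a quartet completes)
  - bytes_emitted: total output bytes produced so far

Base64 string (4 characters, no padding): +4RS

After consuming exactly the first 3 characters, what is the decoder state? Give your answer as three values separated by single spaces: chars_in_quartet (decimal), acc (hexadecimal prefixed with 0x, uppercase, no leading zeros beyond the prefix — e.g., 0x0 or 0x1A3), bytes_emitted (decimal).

After char 0 ('+'=62): chars_in_quartet=1 acc=0x3E bytes_emitted=0
After char 1 ('4'=56): chars_in_quartet=2 acc=0xFB8 bytes_emitted=0
After char 2 ('R'=17): chars_in_quartet=3 acc=0x3EE11 bytes_emitted=0

Answer: 3 0x3EE11 0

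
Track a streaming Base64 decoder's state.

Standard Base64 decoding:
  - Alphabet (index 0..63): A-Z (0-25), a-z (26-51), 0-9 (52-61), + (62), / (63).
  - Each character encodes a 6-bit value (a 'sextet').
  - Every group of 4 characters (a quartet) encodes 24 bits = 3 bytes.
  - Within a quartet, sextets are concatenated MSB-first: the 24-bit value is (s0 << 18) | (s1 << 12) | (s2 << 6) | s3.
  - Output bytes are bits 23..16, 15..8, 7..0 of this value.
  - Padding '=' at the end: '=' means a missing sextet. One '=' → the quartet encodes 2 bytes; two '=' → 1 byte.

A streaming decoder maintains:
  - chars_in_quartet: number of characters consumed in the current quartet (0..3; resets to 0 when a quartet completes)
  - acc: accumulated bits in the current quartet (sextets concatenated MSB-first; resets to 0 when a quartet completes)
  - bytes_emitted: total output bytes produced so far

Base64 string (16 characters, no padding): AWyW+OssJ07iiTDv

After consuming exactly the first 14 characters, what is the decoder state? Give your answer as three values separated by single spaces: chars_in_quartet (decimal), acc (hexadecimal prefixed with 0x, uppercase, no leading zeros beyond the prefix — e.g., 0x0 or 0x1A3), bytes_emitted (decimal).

After char 0 ('A'=0): chars_in_quartet=1 acc=0x0 bytes_emitted=0
After char 1 ('W'=22): chars_in_quartet=2 acc=0x16 bytes_emitted=0
After char 2 ('y'=50): chars_in_quartet=3 acc=0x5B2 bytes_emitted=0
After char 3 ('W'=22): chars_in_quartet=4 acc=0x16C96 -> emit 01 6C 96, reset; bytes_emitted=3
After char 4 ('+'=62): chars_in_quartet=1 acc=0x3E bytes_emitted=3
After char 5 ('O'=14): chars_in_quartet=2 acc=0xF8E bytes_emitted=3
After char 6 ('s'=44): chars_in_quartet=3 acc=0x3E3AC bytes_emitted=3
After char 7 ('s'=44): chars_in_quartet=4 acc=0xF8EB2C -> emit F8 EB 2C, reset; bytes_emitted=6
After char 8 ('J'=9): chars_in_quartet=1 acc=0x9 bytes_emitted=6
After char 9 ('0'=52): chars_in_quartet=2 acc=0x274 bytes_emitted=6
After char 10 ('7'=59): chars_in_quartet=3 acc=0x9D3B bytes_emitted=6
After char 11 ('i'=34): chars_in_quartet=4 acc=0x274EE2 -> emit 27 4E E2, reset; bytes_emitted=9
After char 12 ('i'=34): chars_in_quartet=1 acc=0x22 bytes_emitted=9
After char 13 ('T'=19): chars_in_quartet=2 acc=0x893 bytes_emitted=9

Answer: 2 0x893 9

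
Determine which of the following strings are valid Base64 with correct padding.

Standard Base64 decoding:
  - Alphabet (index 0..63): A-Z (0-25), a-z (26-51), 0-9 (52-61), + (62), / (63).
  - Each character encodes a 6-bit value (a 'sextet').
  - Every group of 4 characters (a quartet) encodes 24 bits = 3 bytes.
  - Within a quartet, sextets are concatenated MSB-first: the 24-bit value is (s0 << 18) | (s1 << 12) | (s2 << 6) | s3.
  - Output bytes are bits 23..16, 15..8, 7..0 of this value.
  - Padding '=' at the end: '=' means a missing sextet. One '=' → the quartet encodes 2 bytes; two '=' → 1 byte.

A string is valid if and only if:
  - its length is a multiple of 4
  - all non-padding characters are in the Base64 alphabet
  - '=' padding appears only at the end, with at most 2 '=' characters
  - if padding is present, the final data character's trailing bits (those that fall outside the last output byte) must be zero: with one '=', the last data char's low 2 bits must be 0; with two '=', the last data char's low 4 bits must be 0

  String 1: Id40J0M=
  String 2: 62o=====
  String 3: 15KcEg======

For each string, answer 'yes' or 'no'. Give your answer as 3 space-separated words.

String 1: 'Id40J0M=' → valid
String 2: '62o=====' → invalid (5 pad chars (max 2))
String 3: '15KcEg======' → invalid (6 pad chars (max 2))

Answer: yes no no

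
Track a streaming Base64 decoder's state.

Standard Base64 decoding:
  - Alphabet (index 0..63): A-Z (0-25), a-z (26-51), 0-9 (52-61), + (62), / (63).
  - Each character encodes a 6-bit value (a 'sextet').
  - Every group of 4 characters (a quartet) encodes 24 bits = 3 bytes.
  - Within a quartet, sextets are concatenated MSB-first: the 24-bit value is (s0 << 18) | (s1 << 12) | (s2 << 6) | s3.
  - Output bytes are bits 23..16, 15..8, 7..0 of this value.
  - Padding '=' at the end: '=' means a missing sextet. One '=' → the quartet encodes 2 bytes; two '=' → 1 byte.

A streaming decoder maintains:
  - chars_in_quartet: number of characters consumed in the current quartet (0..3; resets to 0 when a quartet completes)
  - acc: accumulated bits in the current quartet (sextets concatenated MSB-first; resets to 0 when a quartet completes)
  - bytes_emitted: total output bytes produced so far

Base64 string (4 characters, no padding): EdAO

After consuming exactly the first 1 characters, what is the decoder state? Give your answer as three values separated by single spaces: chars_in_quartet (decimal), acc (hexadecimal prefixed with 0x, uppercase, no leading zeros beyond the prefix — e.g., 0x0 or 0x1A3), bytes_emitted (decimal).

After char 0 ('E'=4): chars_in_quartet=1 acc=0x4 bytes_emitted=0

Answer: 1 0x4 0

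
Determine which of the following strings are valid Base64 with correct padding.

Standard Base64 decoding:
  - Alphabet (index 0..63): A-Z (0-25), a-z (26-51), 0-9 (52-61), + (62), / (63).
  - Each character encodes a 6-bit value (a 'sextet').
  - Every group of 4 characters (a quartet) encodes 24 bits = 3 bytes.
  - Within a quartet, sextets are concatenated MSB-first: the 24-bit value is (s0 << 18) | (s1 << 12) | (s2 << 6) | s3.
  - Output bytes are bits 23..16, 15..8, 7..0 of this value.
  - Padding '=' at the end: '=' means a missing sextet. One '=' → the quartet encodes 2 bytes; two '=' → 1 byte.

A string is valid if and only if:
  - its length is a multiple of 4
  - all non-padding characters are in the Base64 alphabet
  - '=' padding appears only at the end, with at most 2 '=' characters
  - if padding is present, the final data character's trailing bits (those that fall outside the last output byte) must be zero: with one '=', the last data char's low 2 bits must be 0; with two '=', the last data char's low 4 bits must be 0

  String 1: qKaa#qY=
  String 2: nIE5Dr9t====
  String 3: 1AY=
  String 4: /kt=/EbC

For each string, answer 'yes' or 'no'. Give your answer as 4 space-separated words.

Answer: no no yes no

Derivation:
String 1: 'qKaa#qY=' → invalid (bad char(s): ['#'])
String 2: 'nIE5Dr9t====' → invalid (4 pad chars (max 2))
String 3: '1AY=' → valid
String 4: '/kt=/EbC' → invalid (bad char(s): ['=']; '=' in middle)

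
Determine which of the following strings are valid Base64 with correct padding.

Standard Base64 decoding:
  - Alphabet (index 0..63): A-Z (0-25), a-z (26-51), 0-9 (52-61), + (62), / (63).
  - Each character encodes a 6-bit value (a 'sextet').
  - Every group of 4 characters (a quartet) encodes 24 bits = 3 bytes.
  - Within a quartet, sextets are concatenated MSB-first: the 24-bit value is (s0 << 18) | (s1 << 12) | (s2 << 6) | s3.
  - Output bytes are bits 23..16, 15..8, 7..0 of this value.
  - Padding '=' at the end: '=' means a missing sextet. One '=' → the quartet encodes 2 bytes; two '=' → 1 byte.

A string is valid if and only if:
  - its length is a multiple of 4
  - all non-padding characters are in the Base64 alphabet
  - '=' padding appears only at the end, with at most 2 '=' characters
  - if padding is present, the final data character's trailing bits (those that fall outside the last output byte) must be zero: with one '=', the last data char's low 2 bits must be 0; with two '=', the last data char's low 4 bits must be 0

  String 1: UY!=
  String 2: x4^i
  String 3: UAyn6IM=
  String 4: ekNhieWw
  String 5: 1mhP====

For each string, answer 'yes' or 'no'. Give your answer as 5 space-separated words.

String 1: 'UY!=' → invalid (bad char(s): ['!'])
String 2: 'x4^i' → invalid (bad char(s): ['^'])
String 3: 'UAyn6IM=' → valid
String 4: 'ekNhieWw' → valid
String 5: '1mhP====' → invalid (4 pad chars (max 2))

Answer: no no yes yes no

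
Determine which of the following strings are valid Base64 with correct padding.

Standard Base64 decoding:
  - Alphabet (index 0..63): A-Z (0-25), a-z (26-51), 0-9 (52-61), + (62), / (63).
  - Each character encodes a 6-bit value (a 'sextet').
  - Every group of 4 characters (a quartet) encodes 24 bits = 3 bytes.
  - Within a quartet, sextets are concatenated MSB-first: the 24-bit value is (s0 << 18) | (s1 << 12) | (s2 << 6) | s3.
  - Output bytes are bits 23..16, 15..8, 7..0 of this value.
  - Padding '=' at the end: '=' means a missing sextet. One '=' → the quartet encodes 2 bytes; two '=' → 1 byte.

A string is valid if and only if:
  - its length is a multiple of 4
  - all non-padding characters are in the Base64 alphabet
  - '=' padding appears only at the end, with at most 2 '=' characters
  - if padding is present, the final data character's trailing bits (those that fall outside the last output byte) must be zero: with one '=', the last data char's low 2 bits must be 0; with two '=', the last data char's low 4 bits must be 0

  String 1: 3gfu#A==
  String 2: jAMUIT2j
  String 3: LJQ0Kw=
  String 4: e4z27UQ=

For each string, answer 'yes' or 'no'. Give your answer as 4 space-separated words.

String 1: '3gfu#A==' → invalid (bad char(s): ['#'])
String 2: 'jAMUIT2j' → valid
String 3: 'LJQ0Kw=' → invalid (len=7 not mult of 4)
String 4: 'e4z27UQ=' → valid

Answer: no yes no yes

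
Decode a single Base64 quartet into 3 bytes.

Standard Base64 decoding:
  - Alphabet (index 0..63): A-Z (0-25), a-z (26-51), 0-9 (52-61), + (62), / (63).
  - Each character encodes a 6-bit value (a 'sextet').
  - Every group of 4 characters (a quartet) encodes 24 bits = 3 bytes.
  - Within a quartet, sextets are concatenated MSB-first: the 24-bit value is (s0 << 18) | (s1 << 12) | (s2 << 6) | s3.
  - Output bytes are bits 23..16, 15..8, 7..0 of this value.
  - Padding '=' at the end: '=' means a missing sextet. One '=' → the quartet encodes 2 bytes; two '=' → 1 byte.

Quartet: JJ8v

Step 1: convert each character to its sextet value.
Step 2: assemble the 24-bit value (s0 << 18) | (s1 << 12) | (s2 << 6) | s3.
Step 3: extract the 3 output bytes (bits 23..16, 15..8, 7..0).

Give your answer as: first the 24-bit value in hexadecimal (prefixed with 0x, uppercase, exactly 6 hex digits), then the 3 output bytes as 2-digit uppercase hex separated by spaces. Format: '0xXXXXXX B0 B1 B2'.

Sextets: J=9, J=9, 8=60, v=47
24-bit: (9<<18) | (9<<12) | (60<<6) | 47
      = 0x240000 | 0x009000 | 0x000F00 | 0x00002F
      = 0x249F2F
Bytes: (v>>16)&0xFF=24, (v>>8)&0xFF=9F, v&0xFF=2F

Answer: 0x249F2F 24 9F 2F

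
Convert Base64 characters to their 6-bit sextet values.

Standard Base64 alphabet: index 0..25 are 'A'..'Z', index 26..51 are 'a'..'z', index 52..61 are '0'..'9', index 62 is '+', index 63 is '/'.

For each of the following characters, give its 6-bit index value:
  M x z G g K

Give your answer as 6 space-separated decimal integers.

Answer: 12 49 51 6 32 10

Derivation:
'M': A..Z range, ord('M') − ord('A') = 12
'x': a..z range, 26 + ord('x') − ord('a') = 49
'z': a..z range, 26 + ord('z') − ord('a') = 51
'G': A..Z range, ord('G') − ord('A') = 6
'g': a..z range, 26 + ord('g') − ord('a') = 32
'K': A..Z range, ord('K') − ord('A') = 10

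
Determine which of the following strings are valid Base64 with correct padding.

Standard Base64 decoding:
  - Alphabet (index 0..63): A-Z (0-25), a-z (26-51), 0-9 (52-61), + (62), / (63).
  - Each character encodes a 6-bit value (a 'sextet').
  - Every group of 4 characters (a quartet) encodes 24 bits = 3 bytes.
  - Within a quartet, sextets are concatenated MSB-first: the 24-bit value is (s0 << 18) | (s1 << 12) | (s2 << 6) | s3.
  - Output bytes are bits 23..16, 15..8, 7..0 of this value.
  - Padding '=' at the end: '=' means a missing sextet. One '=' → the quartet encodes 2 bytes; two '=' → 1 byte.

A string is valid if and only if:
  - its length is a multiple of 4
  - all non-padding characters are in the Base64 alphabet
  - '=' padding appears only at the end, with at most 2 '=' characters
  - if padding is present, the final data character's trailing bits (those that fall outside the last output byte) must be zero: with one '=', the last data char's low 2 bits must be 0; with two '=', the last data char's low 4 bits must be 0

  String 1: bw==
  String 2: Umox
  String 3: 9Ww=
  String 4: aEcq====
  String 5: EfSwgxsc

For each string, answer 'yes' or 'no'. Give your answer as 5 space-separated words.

Answer: yes yes yes no yes

Derivation:
String 1: 'bw==' → valid
String 2: 'Umox' → valid
String 3: '9Ww=' → valid
String 4: 'aEcq====' → invalid (4 pad chars (max 2))
String 5: 'EfSwgxsc' → valid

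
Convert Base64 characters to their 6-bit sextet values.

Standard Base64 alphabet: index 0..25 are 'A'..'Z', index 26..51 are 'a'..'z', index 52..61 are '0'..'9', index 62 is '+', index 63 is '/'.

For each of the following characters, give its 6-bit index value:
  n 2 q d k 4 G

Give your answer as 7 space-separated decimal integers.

Answer: 39 54 42 29 36 56 6

Derivation:
'n': a..z range, 26 + ord('n') − ord('a') = 39
'2': 0..9 range, 52 + ord('2') − ord('0') = 54
'q': a..z range, 26 + ord('q') − ord('a') = 42
'd': a..z range, 26 + ord('d') − ord('a') = 29
'k': a..z range, 26 + ord('k') − ord('a') = 36
'4': 0..9 range, 52 + ord('4') − ord('0') = 56
'G': A..Z range, ord('G') − ord('A') = 6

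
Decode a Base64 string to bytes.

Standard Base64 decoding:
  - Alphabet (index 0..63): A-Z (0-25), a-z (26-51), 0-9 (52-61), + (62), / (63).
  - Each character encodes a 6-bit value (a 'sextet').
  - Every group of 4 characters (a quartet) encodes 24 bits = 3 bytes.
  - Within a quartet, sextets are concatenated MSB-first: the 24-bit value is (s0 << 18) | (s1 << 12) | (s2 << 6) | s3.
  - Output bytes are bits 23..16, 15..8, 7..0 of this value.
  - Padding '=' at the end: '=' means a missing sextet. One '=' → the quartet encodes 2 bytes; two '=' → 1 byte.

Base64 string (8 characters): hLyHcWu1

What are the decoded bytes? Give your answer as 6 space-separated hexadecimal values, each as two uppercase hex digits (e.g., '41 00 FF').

After char 0 ('h'=33): chars_in_quartet=1 acc=0x21 bytes_emitted=0
After char 1 ('L'=11): chars_in_quartet=2 acc=0x84B bytes_emitted=0
After char 2 ('y'=50): chars_in_quartet=3 acc=0x212F2 bytes_emitted=0
After char 3 ('H'=7): chars_in_quartet=4 acc=0x84BC87 -> emit 84 BC 87, reset; bytes_emitted=3
After char 4 ('c'=28): chars_in_quartet=1 acc=0x1C bytes_emitted=3
After char 5 ('W'=22): chars_in_quartet=2 acc=0x716 bytes_emitted=3
After char 6 ('u'=46): chars_in_quartet=3 acc=0x1C5AE bytes_emitted=3
After char 7 ('1'=53): chars_in_quartet=4 acc=0x716BB5 -> emit 71 6B B5, reset; bytes_emitted=6

Answer: 84 BC 87 71 6B B5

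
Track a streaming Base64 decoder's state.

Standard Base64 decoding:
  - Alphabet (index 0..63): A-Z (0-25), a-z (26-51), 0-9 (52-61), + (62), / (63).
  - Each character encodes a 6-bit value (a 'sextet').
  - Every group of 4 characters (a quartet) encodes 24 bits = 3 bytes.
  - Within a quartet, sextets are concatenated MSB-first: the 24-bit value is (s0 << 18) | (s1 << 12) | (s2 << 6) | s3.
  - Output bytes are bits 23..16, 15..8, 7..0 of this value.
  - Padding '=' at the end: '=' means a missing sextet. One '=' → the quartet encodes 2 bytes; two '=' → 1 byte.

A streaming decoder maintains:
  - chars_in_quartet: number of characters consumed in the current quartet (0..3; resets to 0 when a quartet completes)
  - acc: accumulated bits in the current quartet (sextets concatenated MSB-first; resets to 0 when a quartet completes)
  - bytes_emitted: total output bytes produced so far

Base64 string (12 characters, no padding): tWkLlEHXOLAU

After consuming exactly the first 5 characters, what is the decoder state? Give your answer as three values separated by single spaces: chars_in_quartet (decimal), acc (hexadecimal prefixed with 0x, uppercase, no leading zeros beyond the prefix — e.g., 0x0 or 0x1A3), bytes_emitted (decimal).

Answer: 1 0x25 3

Derivation:
After char 0 ('t'=45): chars_in_quartet=1 acc=0x2D bytes_emitted=0
After char 1 ('W'=22): chars_in_quartet=2 acc=0xB56 bytes_emitted=0
After char 2 ('k'=36): chars_in_quartet=3 acc=0x2D5A4 bytes_emitted=0
After char 3 ('L'=11): chars_in_quartet=4 acc=0xB5690B -> emit B5 69 0B, reset; bytes_emitted=3
After char 4 ('l'=37): chars_in_quartet=1 acc=0x25 bytes_emitted=3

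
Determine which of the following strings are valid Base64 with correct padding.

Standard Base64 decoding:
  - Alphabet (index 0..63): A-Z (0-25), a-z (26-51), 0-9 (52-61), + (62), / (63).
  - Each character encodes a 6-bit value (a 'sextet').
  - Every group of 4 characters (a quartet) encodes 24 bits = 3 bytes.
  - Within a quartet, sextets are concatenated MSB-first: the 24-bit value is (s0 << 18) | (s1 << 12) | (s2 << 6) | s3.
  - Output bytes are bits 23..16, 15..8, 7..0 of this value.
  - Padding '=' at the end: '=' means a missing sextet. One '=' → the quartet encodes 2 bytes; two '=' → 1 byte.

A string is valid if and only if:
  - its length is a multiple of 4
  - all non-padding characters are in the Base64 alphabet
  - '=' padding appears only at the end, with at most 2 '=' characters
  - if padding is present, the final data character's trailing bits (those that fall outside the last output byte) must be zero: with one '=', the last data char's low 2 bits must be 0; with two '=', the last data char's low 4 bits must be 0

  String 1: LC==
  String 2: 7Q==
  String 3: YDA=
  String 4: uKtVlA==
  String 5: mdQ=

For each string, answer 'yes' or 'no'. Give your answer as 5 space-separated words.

String 1: 'LC==' → invalid (bad trailing bits)
String 2: '7Q==' → valid
String 3: 'YDA=' → valid
String 4: 'uKtVlA==' → valid
String 5: 'mdQ=' → valid

Answer: no yes yes yes yes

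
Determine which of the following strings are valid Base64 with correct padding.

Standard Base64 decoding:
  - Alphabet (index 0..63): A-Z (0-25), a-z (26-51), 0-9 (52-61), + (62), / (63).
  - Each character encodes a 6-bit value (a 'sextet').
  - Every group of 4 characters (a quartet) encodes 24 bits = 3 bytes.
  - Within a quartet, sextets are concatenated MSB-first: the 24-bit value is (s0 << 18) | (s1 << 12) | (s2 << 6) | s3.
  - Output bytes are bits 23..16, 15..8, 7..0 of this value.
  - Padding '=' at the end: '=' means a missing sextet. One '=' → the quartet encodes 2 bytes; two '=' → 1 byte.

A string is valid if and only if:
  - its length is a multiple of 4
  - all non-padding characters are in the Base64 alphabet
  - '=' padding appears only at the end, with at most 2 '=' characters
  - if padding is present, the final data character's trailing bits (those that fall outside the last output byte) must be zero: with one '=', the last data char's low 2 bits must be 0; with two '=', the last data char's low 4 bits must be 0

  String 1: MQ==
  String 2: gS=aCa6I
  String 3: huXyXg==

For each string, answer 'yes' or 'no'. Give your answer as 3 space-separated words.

String 1: 'MQ==' → valid
String 2: 'gS=aCa6I' → invalid (bad char(s): ['=']; '=' in middle)
String 3: 'huXyXg==' → valid

Answer: yes no yes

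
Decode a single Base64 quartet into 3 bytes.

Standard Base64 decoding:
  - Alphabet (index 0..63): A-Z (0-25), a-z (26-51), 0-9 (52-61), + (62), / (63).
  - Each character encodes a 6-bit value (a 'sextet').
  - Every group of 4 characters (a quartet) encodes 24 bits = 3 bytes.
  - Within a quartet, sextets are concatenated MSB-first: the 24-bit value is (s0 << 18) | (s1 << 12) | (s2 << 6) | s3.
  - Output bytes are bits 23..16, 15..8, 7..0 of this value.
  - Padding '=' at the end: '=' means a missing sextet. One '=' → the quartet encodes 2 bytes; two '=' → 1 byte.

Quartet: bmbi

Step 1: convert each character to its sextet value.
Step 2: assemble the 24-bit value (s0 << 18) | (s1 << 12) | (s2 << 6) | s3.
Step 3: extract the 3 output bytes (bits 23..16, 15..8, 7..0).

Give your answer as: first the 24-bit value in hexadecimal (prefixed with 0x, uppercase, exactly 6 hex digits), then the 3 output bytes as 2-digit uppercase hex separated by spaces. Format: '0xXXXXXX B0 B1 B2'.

Sextets: b=27, m=38, b=27, i=34
24-bit: (27<<18) | (38<<12) | (27<<6) | 34
      = 0x6C0000 | 0x026000 | 0x0006C0 | 0x000022
      = 0x6E66E2
Bytes: (v>>16)&0xFF=6E, (v>>8)&0xFF=66, v&0xFF=E2

Answer: 0x6E66E2 6E 66 E2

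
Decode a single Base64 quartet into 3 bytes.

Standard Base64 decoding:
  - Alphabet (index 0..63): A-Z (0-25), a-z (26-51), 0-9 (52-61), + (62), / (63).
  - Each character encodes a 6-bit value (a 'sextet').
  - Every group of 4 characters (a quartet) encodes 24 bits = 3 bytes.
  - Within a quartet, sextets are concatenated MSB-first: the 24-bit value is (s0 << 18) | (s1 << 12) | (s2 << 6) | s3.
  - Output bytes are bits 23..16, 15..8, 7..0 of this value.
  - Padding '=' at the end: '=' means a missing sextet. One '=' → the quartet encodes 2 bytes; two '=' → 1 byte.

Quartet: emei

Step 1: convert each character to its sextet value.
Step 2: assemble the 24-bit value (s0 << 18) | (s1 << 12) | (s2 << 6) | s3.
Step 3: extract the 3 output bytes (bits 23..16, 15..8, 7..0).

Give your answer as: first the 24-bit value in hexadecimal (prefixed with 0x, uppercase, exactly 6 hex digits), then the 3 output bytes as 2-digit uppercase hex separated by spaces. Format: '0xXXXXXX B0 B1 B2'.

Sextets: e=30, m=38, e=30, i=34
24-bit: (30<<18) | (38<<12) | (30<<6) | 34
      = 0x780000 | 0x026000 | 0x000780 | 0x000022
      = 0x7A67A2
Bytes: (v>>16)&0xFF=7A, (v>>8)&0xFF=67, v&0xFF=A2

Answer: 0x7A67A2 7A 67 A2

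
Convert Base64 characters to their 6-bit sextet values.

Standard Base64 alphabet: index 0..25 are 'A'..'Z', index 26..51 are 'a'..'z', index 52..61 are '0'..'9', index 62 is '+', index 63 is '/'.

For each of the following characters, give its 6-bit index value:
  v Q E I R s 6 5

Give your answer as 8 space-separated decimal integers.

Answer: 47 16 4 8 17 44 58 57

Derivation:
'v': a..z range, 26 + ord('v') − ord('a') = 47
'Q': A..Z range, ord('Q') − ord('A') = 16
'E': A..Z range, ord('E') − ord('A') = 4
'I': A..Z range, ord('I') − ord('A') = 8
'R': A..Z range, ord('R') − ord('A') = 17
's': a..z range, 26 + ord('s') − ord('a') = 44
'6': 0..9 range, 52 + ord('6') − ord('0') = 58
'5': 0..9 range, 52 + ord('5') − ord('0') = 57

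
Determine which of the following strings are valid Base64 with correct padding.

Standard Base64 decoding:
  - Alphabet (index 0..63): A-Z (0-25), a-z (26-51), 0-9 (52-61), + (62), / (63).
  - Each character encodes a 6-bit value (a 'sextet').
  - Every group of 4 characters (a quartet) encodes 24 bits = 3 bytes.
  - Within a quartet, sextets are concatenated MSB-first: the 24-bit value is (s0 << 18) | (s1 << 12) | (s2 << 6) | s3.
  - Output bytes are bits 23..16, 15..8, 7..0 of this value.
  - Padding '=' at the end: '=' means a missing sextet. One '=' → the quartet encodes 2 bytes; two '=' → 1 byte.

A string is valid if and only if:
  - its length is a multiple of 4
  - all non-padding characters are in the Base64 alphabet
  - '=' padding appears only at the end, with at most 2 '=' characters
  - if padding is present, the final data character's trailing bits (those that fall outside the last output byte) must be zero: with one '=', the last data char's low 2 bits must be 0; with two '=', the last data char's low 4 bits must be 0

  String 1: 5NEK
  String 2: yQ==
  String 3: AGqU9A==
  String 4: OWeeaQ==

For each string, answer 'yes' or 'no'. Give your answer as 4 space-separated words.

String 1: '5NEK' → valid
String 2: 'yQ==' → valid
String 3: 'AGqU9A==' → valid
String 4: 'OWeeaQ==' → valid

Answer: yes yes yes yes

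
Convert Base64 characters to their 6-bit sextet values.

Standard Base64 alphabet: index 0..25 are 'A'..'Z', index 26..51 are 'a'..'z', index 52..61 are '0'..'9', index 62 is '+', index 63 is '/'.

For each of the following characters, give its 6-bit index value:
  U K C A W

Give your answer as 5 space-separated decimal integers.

Answer: 20 10 2 0 22

Derivation:
'U': A..Z range, ord('U') − ord('A') = 20
'K': A..Z range, ord('K') − ord('A') = 10
'C': A..Z range, ord('C') − ord('A') = 2
'A': A..Z range, ord('A') − ord('A') = 0
'W': A..Z range, ord('W') − ord('A') = 22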